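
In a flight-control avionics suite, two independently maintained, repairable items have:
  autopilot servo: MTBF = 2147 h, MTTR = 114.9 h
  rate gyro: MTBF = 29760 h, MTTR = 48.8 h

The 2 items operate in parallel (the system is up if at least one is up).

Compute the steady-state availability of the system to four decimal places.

A(autopilot servo) = MTBF/(MTBF+MTTR) = 2147/(2147+114.9) = 0.949202
A(rate gyro) = MTBF/(MTBF+MTTR) = 29760/(29760+48.8) = 0.998363
Parallel availability: 1 − (1 − 0.949202)(1 − 0.998363) = 0.9999

0.9999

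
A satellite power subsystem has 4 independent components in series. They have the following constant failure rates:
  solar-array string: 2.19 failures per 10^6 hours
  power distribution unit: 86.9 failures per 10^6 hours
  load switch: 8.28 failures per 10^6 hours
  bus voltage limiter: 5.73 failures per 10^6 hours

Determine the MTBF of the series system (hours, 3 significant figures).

9700

Series of exponential components: λ_sys = Σ λ_i
λ_sys = 0.00000219 + 0.0000869 + 0.00000828 + 0.00000573 = 1.0310e-04 /h
MTBF = 1 / λ_sys = 9700 h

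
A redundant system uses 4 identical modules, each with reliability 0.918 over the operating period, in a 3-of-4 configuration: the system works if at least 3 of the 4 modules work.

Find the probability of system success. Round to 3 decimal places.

R = Σ_{i=3}^{4} C(4,i) p^i (1−p)^{4−i} with p = 0.918
C(4,3)·0.918^3·0.082^1 = 0.25375
C(4,4)·0.918^4·0.082^0 = 0.71018
Sum = 0.964

0.964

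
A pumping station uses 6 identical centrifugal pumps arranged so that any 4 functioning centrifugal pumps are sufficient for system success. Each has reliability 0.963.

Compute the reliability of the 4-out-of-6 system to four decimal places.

R = Σ_{i=4}^{6} C(6,i) p^i (1−p)^{6−i} with p = 0.963
C(6,4)·0.963^4·0.037^2 = 0.017660
C(6,5)·0.963^5·0.037^1 = 0.183859
C(6,6)·0.963^6·0.037^0 = 0.797550
Sum = 0.9991

0.9991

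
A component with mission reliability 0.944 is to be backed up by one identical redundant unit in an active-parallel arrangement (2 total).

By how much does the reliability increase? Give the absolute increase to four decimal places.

0.0529

R_before = 0.944
R_after = 1 − (1 − 0.944)^2 = 0.9969
ΔR = 0.9969 − 0.944 = 0.0529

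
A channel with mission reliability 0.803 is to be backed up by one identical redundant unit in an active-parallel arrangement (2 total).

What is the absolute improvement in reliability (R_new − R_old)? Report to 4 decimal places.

R_before = 0.803
R_after = 1 − (1 − 0.803)^2 = 0.9612
ΔR = 0.9612 − 0.803 = 0.1582

0.1582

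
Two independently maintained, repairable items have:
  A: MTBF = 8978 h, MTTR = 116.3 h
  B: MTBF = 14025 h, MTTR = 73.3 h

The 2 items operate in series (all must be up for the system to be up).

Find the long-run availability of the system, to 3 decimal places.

A(A) = MTBF/(MTBF+MTTR) = 8978/(8978+116.3) = 0.987212
A(B) = MTBF/(MTBF+MTTR) = 14025/(14025+73.3) = 0.994801
Series availability: 0.987212 × 0.994801 = 0.982

0.982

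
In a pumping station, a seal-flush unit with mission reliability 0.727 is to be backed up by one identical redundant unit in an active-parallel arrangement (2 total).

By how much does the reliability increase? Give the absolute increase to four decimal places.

R_before = 0.727
R_after = 1 − (1 − 0.727)^2 = 0.9255
ΔR = 0.9255 − 0.727 = 0.1985

0.1985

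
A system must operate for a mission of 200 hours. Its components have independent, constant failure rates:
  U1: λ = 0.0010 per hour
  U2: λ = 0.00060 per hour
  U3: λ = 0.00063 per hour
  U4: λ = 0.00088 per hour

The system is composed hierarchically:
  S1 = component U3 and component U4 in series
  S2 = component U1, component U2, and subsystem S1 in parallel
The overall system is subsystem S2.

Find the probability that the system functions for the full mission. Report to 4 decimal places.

0.9947

R(U1) = exp(−0.0010 × 200) = 0.818731
R(U2) = exp(−0.00060 × 200) = 0.886920
R(U3) = exp(−0.00063 × 200) = 0.881615
R(U4) = exp(−0.00088 × 200) = 0.838618
Series (U3 and U4): 0.881615 × 0.838618 = 0.739338
Parallel (U1, U2, and [0.739338]): 1 − (1 − 0.818731)(1 − 0.886920)(1 − 0.739338) = 0.9947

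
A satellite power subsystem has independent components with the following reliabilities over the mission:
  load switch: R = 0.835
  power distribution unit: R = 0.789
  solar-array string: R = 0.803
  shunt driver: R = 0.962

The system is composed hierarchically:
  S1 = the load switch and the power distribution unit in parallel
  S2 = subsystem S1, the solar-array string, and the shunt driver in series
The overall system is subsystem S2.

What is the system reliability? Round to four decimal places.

Parallel (load switch and power distribution unit): 1 − (1 − 0.835000)(1 − 0.789000) = 0.965185
Series ([0.965185], solar-array string, and shunt driver): 0.965185 × 0.803000 × 0.962000 = 0.7456

0.7456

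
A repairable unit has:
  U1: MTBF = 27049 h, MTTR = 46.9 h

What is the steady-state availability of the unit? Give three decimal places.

A(U1) = MTBF/(MTBF+MTTR) = 27049/(27049+46.9) = 0.998

0.998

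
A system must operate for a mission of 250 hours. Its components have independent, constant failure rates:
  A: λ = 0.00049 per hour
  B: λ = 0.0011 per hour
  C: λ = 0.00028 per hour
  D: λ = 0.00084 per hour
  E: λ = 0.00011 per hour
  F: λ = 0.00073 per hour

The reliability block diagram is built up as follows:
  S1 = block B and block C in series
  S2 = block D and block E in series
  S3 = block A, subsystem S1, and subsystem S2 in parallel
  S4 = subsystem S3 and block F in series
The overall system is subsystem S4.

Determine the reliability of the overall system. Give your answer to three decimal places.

0.827

R(A) = exp(−0.00049 × 250) = 0.88471
R(B) = exp(−0.0011 × 250) = 0.75957
R(C) = exp(−0.00028 × 250) = 0.93239
R(D) = exp(−0.00084 × 250) = 0.81058
R(E) = exp(−0.00011 × 250) = 0.97287
R(F) = exp(−0.00073 × 250) = 0.83318
Series (B and C): 0.75957 × 0.93239 = 0.70822
Series (D and E): 0.81058 × 0.97287 = 0.78859
Parallel (A, [0.70822], and [0.78859]): 1 − (1 − 0.88471)(1 − 0.70822)(1 − 0.78859) = 0.99289
Series ([0.99289] and F): 0.99289 × 0.83318 = 0.827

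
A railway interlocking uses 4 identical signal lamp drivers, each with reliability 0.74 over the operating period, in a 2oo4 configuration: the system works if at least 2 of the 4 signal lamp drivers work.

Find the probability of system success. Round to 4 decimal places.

0.9434

R = Σ_{i=2}^{4} C(4,i) p^i (1−p)^{4−i} with p = 0.74
C(4,2)·0.74^2·0.26^2 = 0.222107
C(4,3)·0.74^3·0.26^1 = 0.421433
C(4,4)·0.74^4·0.26^0 = 0.299866
Sum = 0.9434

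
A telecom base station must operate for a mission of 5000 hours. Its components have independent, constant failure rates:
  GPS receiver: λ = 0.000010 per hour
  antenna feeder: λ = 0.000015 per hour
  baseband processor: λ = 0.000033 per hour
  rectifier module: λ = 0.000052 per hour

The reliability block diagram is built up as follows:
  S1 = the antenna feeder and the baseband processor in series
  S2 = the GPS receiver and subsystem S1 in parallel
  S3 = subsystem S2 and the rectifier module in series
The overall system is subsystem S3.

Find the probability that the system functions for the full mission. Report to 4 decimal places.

R(GPS receiver) = exp(−0.000010 × 5000) = 0.951229
R(antenna feeder) = exp(−0.000015 × 5000) = 0.927743
R(baseband processor) = exp(−0.000033 × 5000) = 0.847894
R(rectifier module) = exp(−0.000052 × 5000) = 0.771052
Series (antenna feeder and baseband processor): 0.927743 × 0.847894 = 0.786628
Parallel (GPS receiver and [0.786628]): 1 − (1 − 0.951229)(1 − 0.786628) = 0.989594
Series ([0.989594] and rectifier module): 0.989594 × 0.771052 = 0.7630

0.7630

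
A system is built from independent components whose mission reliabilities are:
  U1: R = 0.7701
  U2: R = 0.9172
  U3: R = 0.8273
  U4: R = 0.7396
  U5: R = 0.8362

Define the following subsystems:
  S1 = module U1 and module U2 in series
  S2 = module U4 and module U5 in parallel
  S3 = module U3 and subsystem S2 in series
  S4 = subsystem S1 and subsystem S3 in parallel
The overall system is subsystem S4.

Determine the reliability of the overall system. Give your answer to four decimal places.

0.9389

Series (U1 and U2): 0.770100 × 0.917200 = 0.706336
Parallel (U4 and U5): 1 − (1 − 0.739600)(1 − 0.836200) = 0.957346
Series (U3 and [0.957346]): 0.827300 × 0.957346 = 0.792012
Parallel ([0.706336] and [0.792012]): 1 − (1 − 0.706336)(1 − 0.792012) = 0.9389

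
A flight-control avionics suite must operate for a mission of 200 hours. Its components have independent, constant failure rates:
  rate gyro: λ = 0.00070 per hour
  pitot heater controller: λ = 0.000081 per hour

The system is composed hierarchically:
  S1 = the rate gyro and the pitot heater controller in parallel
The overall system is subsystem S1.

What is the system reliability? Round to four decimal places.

0.9979

R(rate gyro) = exp(−0.00070 × 200) = 0.869358
R(pitot heater controller) = exp(−0.000081 × 200) = 0.983931
Parallel (rate gyro and pitot heater controller): 1 − (1 − 0.869358)(1 − 0.983931) = 0.9979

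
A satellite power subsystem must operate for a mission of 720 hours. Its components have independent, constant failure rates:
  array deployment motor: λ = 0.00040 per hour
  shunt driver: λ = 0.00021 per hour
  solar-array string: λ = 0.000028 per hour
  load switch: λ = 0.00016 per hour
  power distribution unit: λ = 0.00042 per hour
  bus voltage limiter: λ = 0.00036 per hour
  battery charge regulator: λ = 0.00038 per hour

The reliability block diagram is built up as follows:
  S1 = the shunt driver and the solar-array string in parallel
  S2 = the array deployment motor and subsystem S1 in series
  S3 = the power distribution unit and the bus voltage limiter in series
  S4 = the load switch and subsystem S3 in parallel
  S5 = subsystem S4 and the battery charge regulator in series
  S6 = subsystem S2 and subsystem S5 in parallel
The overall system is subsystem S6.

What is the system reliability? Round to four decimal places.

R(array deployment motor) = exp(−0.00040 × 720) = 0.749762
R(shunt driver) = exp(−0.00021 × 720) = 0.859676
R(solar-array string) = exp(−0.000028 × 720) = 0.980042
R(load switch) = exp(−0.00016 × 720) = 0.891188
R(power distribution unit) = exp(−0.00042 × 720) = 0.739042
R(bus voltage limiter) = exp(−0.00036 × 720) = 0.771669
R(battery charge regulator) = exp(−0.00038 × 720) = 0.760636
Parallel (shunt driver and solar-array string): 1 − (1 − 0.859676)(1 − 0.980042) = 0.997199
Series (array deployment motor and [0.997199]): 0.749762 × 0.997199 = 0.747662
Series (power distribution unit and bus voltage limiter): 0.739042 × 0.771669 = 0.570296
Parallel (load switch and [0.570296]): 1 − (1 − 0.891188)(1 − 0.570296) = 0.953243
Series ([0.953243] and battery charge regulator): 0.953243 × 0.760636 = 0.725071
Parallel ([0.747662] and [0.725071]): 1 − (1 − 0.747662)(1 − 0.725071) = 0.9306

0.9306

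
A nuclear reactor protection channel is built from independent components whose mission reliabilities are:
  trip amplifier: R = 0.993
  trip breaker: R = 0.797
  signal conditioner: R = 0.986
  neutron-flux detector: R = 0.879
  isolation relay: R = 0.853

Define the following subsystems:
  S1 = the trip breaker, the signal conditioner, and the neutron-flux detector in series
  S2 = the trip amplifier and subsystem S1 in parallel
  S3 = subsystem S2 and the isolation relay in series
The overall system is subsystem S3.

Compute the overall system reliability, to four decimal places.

Series (trip breaker, signal conditioner, and neutron-flux detector): 0.797000 × 0.986000 × 0.879000 = 0.690755
Parallel (trip amplifier and [0.690755]): 1 − (1 − 0.993000)(1 − 0.690755) = 0.997835
Series ([0.997835] and isolation relay): 0.997835 × 0.853000 = 0.8512

0.8512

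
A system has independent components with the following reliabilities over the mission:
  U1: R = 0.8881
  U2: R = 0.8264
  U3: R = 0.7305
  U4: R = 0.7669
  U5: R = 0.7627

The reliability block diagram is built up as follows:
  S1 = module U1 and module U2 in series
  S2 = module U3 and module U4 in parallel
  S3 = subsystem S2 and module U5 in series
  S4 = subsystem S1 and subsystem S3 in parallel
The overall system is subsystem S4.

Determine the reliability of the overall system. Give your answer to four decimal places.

Series (U1 and U2): 0.888100 × 0.826400 = 0.733926
Parallel (U3 and U4): 1 − (1 − 0.730500)(1 − 0.766900) = 0.937180
Series ([0.937180] and U5): 0.937180 × 0.762700 = 0.714787
Parallel ([0.733926] and [0.714787]): 1 − (1 − 0.733926)(1 − 0.714787) = 0.9241

0.9241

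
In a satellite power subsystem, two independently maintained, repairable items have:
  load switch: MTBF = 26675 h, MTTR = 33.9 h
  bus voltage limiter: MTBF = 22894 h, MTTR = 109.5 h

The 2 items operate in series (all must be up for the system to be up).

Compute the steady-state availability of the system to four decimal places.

0.9940

A(load switch) = MTBF/(MTBF+MTTR) = 26675/(26675+33.9) = 0.998731
A(bus voltage limiter) = MTBF/(MTBF+MTTR) = 22894/(22894+109.5) = 0.995240
Series availability: 0.998731 × 0.995240 = 0.9940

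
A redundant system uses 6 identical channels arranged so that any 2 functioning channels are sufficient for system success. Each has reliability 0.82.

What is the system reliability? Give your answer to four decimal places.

R = Σ_{i=2}^{6} C(6,i) p^i (1−p)^{6−i} with p = 0.82
C(6,2)·0.82^2·0.18^4 = 0.010588
C(6,3)·0.82^3·0.18^3 = 0.064312
C(6,4)·0.82^4·0.18^2 = 0.219731
C(6,5)·0.82^5·0.18^1 = 0.400399
C(6,6)·0.82^6·0.18^0 = 0.304007
Sum = 0.9990

0.9990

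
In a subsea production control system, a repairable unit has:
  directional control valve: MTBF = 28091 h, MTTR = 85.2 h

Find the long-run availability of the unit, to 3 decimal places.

0.997

A(directional control valve) = MTBF/(MTBF+MTTR) = 28091/(28091+85.2) = 0.997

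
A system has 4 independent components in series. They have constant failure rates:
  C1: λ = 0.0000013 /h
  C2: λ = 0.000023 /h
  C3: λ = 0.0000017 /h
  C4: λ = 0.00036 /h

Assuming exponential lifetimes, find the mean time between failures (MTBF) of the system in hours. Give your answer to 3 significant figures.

Series of exponential components: λ_sys = Σ λ_i
λ_sys = 0.0000013 + 0.000023 + 0.0000017 + 0.00036 = 3.8600e-04 /h
MTBF = 1 / λ_sys = 2590 h

2590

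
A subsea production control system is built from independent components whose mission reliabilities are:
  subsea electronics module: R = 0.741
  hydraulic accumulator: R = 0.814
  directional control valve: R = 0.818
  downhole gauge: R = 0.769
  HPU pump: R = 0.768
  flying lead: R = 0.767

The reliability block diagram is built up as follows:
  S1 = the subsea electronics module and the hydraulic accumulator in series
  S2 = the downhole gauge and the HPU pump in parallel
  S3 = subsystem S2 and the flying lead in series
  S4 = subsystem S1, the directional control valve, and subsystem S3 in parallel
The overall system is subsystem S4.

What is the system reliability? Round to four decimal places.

0.9802

Series (subsea electronics module and hydraulic accumulator): 0.741000 × 0.814000 = 0.603174
Parallel (downhole gauge and HPU pump): 1 − (1 − 0.769000)(1 − 0.768000) = 0.946408
Series ([0.946408] and flying lead): 0.946408 × 0.767000 = 0.725895
Parallel ([0.603174], directional control valve, and [0.725895]): 1 − (1 − 0.603174)(1 − 0.818000)(1 − 0.725895) = 0.9802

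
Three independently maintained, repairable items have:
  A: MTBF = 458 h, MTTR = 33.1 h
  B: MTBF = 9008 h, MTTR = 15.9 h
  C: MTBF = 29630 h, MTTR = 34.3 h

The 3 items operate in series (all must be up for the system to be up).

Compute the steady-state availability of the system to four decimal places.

0.9299

A(A) = MTBF/(MTBF+MTTR) = 458/(458+33.1) = 0.932600
A(B) = MTBF/(MTBF+MTTR) = 9008/(9008+15.9) = 0.998238
A(C) = MTBF/(MTBF+MTTR) = 29630/(29630+34.3) = 0.998844
Series availability: 0.932600 × 0.998238 × 0.998844 = 0.9299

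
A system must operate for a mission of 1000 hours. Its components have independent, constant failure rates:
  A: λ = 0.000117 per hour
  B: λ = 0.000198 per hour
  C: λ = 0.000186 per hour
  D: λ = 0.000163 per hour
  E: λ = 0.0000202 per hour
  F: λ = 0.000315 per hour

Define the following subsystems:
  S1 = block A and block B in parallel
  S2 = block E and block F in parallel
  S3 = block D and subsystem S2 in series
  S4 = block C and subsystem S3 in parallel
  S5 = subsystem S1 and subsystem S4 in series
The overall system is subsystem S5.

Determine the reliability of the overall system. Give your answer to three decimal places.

R(A) = exp(−0.000117 × 1000) = 0.88959
R(B) = exp(−0.000198 × 1000) = 0.82037
R(C) = exp(−0.000186 × 1000) = 0.83027
R(D) = exp(−0.000163 × 1000) = 0.84959
R(E) = exp(−0.0000202 × 1000) = 0.98000
R(F) = exp(−0.000315 × 1000) = 0.72979
Parallel (A and B): 1 − (1 − 0.88959)(1 − 0.82037) = 0.98017
Parallel (E and F): 1 − (1 − 0.98000)(1 − 0.72979) = 0.99460
Series (D and [0.99460]): 0.84959 × 0.99460 = 0.84500
Parallel (C and [0.84500]): 1 − (1 − 0.83027)(1 − 0.84500) = 0.97369
Series ([0.98017] and [0.97369]): 0.98017 × 0.97369 = 0.954

0.954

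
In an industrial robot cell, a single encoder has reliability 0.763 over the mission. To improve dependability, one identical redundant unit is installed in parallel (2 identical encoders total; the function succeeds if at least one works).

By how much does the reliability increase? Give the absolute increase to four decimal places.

R_before = 0.763
R_after = 1 − (1 − 0.763)^2 = 0.9438
ΔR = 0.9438 − 0.763 = 0.1808

0.1808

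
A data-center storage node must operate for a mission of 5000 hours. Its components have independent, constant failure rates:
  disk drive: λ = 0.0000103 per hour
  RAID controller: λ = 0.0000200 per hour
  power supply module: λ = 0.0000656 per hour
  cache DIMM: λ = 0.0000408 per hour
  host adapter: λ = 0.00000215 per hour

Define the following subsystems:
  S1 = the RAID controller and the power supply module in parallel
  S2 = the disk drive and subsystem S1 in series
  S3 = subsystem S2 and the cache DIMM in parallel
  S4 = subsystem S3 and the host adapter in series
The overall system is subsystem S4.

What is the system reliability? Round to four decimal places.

R(disk drive) = exp(−0.0000103 × 5000) = 0.949804
R(RAID controller) = exp(−0.0000200 × 5000) = 0.904837
R(power supply module) = exp(−0.0000656 × 5000) = 0.720363
R(cache DIMM) = exp(−0.0000408 × 5000) = 0.815462
R(host adapter) = exp(−0.00000215 × 5000) = 0.989308
Parallel (RAID controller and power supply module): 1 − (1 − 0.904837)(1 − 0.720363) = 0.973389
Series (disk drive and [0.973389]): 0.949804 × 0.973389 = 0.924529
Parallel ([0.924529] and cache DIMM): 1 − (1 − 0.924529)(1 − 0.815462) = 0.986073
Series ([0.986073] and host adapter): 0.986073 × 0.989308 = 0.9755

0.9755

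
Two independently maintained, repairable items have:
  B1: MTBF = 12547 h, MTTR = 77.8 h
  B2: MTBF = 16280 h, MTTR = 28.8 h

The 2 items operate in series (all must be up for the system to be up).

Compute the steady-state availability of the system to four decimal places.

A(B1) = MTBF/(MTBF+MTTR) = 12547/(12547+77.8) = 0.993838
A(B2) = MTBF/(MTBF+MTTR) = 16280/(16280+28.8) = 0.998234
Series availability: 0.993838 × 0.998234 = 0.9921

0.9921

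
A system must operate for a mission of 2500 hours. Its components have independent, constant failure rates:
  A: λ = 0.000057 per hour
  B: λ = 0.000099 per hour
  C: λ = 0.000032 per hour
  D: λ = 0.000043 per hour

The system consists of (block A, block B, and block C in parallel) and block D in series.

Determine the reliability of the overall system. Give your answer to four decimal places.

R(A) = exp(−0.000057 × 2500) = 0.867188
R(B) = exp(−0.000099 × 2500) = 0.780750
R(C) = exp(−0.000032 × 2500) = 0.923116
R(D) = exp(−0.000043 × 2500) = 0.898077
Parallel (A, B, and C): 1 − (1 − 0.867188)(1 − 0.780750)(1 − 0.923116) = 0.997761
Series ([0.997761] and D): 0.997761 × 0.898077 = 0.8961

0.8961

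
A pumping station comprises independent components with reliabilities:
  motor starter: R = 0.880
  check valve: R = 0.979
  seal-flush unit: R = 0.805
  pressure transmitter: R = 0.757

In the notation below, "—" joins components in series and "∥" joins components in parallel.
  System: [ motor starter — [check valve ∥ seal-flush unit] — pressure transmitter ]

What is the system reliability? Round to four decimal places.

Parallel (check valve and seal-flush unit): 1 − (1 − 0.979000)(1 − 0.805000) = 0.995905
Series (motor starter, [0.995905], and pressure transmitter): 0.880000 × 0.995905 × 0.757000 = 0.6634

0.6634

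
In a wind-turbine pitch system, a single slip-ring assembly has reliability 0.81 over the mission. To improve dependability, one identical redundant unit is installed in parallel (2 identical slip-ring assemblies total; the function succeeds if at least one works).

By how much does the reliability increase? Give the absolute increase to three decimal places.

R_before = 0.81
R_after = 1 − (1 − 0.81)^2 = 0.964
ΔR = 0.964 − 0.81 = 0.154

0.154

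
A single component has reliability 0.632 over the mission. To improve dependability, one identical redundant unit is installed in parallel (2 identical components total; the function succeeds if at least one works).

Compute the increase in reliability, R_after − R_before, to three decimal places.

0.233

R_before = 0.632
R_after = 1 − (1 − 0.632)^2 = 0.865
ΔR = 0.865 − 0.632 = 0.233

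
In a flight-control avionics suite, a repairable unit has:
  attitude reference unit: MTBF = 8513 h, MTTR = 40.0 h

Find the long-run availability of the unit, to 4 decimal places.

0.9953

A(attitude reference unit) = MTBF/(MTBF+MTTR) = 8513/(8513+40.0) = 0.9953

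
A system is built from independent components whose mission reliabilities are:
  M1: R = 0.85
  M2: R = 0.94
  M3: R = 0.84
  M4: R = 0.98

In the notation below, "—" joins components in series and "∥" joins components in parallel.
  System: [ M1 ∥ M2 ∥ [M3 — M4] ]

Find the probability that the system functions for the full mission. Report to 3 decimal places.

0.998

Series (M3 and M4): 0.84000 × 0.98000 = 0.82320
Parallel (M1, M2, and [0.82320]): 1 − (1 − 0.85000)(1 − 0.94000)(1 − 0.82320) = 0.998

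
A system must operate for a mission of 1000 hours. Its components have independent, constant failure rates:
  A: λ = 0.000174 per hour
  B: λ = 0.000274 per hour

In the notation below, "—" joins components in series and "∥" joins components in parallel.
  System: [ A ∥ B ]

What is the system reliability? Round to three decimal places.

0.962

R(A) = exp(−0.000174 × 1000) = 0.84030
R(B) = exp(−0.000274 × 1000) = 0.76033
Parallel (A and B): 1 − (1 − 0.84030)(1 − 0.76033) = 0.962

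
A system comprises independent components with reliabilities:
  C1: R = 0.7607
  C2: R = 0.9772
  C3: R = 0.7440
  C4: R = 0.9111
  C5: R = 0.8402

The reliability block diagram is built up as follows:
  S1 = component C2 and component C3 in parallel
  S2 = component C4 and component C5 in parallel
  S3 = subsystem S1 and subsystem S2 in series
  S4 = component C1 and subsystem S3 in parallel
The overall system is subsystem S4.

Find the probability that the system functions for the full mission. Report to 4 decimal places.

Parallel (C2 and C3): 1 − (1 − 0.977200)(1 − 0.744000) = 0.994163
Parallel (C4 and C5): 1 − (1 − 0.911100)(1 − 0.840200) = 0.985794
Series ([0.994163] and [0.985794]): 0.994163 × 0.985794 = 0.980040
Parallel (C1 and [0.980040]): 1 − (1 − 0.760700)(1 − 0.980040) = 0.9952

0.9952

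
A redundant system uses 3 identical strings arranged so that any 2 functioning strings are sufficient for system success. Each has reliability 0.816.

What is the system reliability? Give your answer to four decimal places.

R = Σ_{i=2}^{3} C(3,i) p^i (1−p)^{3−i} with p = 0.816
C(3,2)·0.816^2·0.184^1 = 0.367553
C(3,3)·0.816^3·0.184^0 = 0.543338
Sum = 0.9109

0.9109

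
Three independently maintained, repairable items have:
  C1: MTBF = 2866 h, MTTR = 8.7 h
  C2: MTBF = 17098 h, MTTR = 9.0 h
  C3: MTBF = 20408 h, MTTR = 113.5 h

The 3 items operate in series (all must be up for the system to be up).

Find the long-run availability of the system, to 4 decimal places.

0.9909

A(C1) = MTBF/(MTBF+MTTR) = 2866/(2866+8.7) = 0.996974
A(C2) = MTBF/(MTBF+MTTR) = 17098/(17098+9.0) = 0.999474
A(C3) = MTBF/(MTBF+MTTR) = 20408/(20408+113.5) = 0.994469
Series availability: 0.996974 × 0.999474 × 0.994469 = 0.9909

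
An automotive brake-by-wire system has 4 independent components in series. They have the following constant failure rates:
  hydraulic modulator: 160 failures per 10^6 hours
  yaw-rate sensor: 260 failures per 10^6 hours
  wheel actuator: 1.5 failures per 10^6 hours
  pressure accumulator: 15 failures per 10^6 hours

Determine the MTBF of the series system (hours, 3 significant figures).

Series of exponential components: λ_sys = Σ λ_i
λ_sys = 0.00016 + 0.00026 + 0.0000015 + 0.000015 = 4.3650e-04 /h
MTBF = 1 / λ_sys = 2290 h

2290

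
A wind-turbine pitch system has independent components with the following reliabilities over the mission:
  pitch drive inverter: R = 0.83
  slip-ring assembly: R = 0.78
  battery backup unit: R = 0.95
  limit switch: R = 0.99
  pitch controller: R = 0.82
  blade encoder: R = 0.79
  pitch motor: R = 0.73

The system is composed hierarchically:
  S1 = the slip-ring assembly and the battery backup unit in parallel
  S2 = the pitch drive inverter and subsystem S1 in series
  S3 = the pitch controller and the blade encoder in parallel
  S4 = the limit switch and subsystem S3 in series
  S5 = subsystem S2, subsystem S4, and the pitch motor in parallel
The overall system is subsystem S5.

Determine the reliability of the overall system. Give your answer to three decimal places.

Parallel (slip-ring assembly and battery backup unit): 1 − (1 − 0.78000)(1 − 0.95000) = 0.98900
Series (pitch drive inverter and [0.98900]): 0.83000 × 0.98900 = 0.82087
Parallel (pitch controller and blade encoder): 1 − (1 − 0.82000)(1 − 0.79000) = 0.96220
Series (limit switch and [0.96220]): 0.99000 × 0.96220 = 0.95258
Parallel ([0.82087], [0.95258], and pitch motor): 1 − (1 − 0.82087)(1 − 0.95258)(1 − 0.73000) = 0.998

0.998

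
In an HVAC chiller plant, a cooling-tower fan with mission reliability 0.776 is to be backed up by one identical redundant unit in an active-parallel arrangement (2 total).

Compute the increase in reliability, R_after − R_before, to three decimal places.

0.174

R_before = 0.776
R_after = 1 − (1 − 0.776)^2 = 0.950
ΔR = 0.950 − 0.776 = 0.174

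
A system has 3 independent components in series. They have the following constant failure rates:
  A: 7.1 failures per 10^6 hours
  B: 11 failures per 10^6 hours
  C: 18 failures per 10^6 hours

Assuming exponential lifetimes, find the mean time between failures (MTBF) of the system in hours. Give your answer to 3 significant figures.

Series of exponential components: λ_sys = Σ λ_i
λ_sys = 0.0000071 + 0.000011 + 0.000018 = 3.6100e-05 /h
MTBF = 1 / λ_sys = 27700 h

27700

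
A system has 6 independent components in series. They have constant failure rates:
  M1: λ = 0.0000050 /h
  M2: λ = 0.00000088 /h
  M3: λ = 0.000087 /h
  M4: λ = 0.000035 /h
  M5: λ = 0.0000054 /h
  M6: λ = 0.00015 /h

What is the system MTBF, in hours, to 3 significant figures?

Series of exponential components: λ_sys = Σ λ_i
λ_sys = 0.0000050 + 0.00000088 + 0.000087 + 0.000035 + 0.0000054 + 0.00015 = 2.8328e-04 /h
MTBF = 1 / λ_sys = 3530 h

3530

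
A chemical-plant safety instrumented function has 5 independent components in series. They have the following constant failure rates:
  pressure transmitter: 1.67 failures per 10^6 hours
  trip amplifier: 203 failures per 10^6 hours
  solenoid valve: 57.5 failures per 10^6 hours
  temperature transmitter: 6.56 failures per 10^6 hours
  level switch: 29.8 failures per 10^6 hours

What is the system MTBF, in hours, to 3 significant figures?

Series of exponential components: λ_sys = Σ λ_i
λ_sys = 0.00000167 + 0.000203 + 0.0000575 + 0.00000656 + 0.0000298 = 2.9853e-04 /h
MTBF = 1 / λ_sys = 3350 h

3350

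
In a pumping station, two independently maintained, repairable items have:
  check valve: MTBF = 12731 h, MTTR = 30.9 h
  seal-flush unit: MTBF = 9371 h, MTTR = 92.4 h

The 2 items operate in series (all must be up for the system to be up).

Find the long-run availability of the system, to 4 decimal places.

0.9878

A(check valve) = MTBF/(MTBF+MTTR) = 12731/(12731+30.9) = 0.997579
A(seal-flush unit) = MTBF/(MTBF+MTTR) = 9371/(9371+92.4) = 0.990236
Series availability: 0.997579 × 0.990236 = 0.9878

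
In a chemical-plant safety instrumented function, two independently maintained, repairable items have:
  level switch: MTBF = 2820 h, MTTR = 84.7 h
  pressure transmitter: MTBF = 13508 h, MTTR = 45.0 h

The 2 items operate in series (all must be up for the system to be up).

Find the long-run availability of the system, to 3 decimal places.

A(level switch) = MTBF/(MTBF+MTTR) = 2820/(2820+84.7) = 0.970840
A(pressure transmitter) = MTBF/(MTBF+MTTR) = 13508/(13508+45.0) = 0.996680
Series availability: 0.970840 × 0.996680 = 0.968

0.968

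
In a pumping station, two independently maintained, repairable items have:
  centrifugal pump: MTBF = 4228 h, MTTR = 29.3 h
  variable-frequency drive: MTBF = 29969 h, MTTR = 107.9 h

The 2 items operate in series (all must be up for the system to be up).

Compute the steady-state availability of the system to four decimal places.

0.9896

A(centrifugal pump) = MTBF/(MTBF+MTTR) = 4228/(4228+29.3) = 0.993118
A(variable-frequency drive) = MTBF/(MTBF+MTTR) = 29969/(29969+107.9) = 0.996413
Series availability: 0.993118 × 0.996413 = 0.9896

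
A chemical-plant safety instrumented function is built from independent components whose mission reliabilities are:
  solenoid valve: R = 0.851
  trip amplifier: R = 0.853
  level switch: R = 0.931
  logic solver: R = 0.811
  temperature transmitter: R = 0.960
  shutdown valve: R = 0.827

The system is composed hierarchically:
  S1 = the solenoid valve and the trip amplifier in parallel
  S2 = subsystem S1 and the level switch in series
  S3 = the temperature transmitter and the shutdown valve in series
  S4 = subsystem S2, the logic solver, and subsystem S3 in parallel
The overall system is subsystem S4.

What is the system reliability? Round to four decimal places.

0.9965

Parallel (solenoid valve and trip amplifier): 1 − (1 − 0.851000)(1 − 0.853000) = 0.978097
Series ([0.978097] and level switch): 0.978097 × 0.931000 = 0.910608
Series (temperature transmitter and shutdown valve): 0.960000 × 0.827000 = 0.793920
Parallel ([0.910608], logic solver, and [0.793920]): 1 − (1 − 0.910608)(1 − 0.811000)(1 − 0.793920) = 0.9965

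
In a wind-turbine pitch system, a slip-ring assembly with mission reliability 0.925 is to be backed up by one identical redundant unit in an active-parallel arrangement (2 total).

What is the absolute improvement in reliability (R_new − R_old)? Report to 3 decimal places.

R_before = 0.925
R_after = 1 − (1 − 0.925)^2 = 0.994
ΔR = 0.994 − 0.925 = 0.069

0.069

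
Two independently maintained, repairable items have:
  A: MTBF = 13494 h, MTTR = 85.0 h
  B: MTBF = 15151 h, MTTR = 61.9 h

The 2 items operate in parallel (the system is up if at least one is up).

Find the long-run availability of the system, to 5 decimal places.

A(A) = MTBF/(MTBF+MTTR) = 13494/(13494+85.0) = 0.993740
A(B) = MTBF/(MTBF+MTTR) = 15151/(15151+61.9) = 0.995931
Parallel availability: 1 − (1 − 0.993740)(1 − 0.995931) = 0.99997

0.99997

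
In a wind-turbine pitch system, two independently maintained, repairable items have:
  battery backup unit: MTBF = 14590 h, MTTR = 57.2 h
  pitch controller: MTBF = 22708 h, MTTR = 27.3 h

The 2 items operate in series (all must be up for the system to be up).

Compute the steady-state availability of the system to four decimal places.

A(battery backup unit) = MTBF/(MTBF+MTTR) = 14590/(14590+57.2) = 0.996095
A(pitch controller) = MTBF/(MTBF+MTTR) = 22708/(22708+27.3) = 0.998799
Series availability: 0.996095 × 0.998799 = 0.9949

0.9949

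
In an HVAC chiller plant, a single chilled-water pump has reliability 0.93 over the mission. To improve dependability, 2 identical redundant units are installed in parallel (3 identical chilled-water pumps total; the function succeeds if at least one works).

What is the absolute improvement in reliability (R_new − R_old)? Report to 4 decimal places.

R_before = 0.93
R_after = 1 − (1 − 0.93)^3 = 0.9997
ΔR = 0.9997 − 0.93 = 0.0697

0.0697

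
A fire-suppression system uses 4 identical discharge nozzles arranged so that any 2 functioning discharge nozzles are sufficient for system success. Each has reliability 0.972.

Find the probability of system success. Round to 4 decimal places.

R = Σ_{i=2}^{4} C(4,i) p^i (1−p)^{4−i} with p = 0.972
C(4,2)·0.972^2·0.028^2 = 0.004444
C(4,3)·0.972^3·0.028^1 = 0.102853
C(4,4)·0.972^4·0.028^0 = 0.892617
Sum = 0.9999

0.9999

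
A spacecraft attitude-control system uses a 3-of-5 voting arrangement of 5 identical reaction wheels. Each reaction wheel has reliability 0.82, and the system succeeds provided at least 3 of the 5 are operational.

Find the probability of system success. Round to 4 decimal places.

R = Σ_{i=3}^{5} C(5,i) p^i (1−p)^{5−i} with p = 0.82
C(5,3)·0.82^3·0.18^2 = 0.178643
C(5,4)·0.82^4·0.18^1 = 0.406910
C(5,5)·0.82^5·0.18^0 = 0.370740
Sum = 0.9563

0.9563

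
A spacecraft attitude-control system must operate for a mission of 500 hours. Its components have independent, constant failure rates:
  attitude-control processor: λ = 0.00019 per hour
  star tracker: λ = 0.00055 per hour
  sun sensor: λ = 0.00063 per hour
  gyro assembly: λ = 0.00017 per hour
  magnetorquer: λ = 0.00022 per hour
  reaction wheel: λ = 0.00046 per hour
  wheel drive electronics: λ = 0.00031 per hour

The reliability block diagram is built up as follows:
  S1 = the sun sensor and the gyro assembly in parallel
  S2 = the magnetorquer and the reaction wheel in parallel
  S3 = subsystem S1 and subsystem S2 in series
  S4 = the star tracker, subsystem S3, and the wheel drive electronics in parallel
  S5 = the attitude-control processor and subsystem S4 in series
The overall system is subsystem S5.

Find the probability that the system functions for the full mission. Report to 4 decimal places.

0.9080

R(attitude-control processor) = exp(−0.00019 × 500) = 0.909373
R(star tracker) = exp(−0.00055 × 500) = 0.759572
R(sun sensor) = exp(−0.00063 × 500) = 0.729789
R(gyro assembly) = exp(−0.00017 × 500) = 0.918512
R(magnetorquer) = exp(−0.00022 × 500) = 0.895834
R(reaction wheel) = exp(−0.00046 × 500) = 0.794534
R(wheel drive electronics) = exp(−0.00031 × 500) = 0.856415
Parallel (sun sensor and gyro assembly): 1 − (1 − 0.729789)(1 − 0.918512) = 0.977981
Parallel (magnetorquer and reaction wheel): 1 − (1 − 0.895834)(1 − 0.794534) = 0.978597
Series ([0.977981] and [0.978597]): 0.977981 × 0.978597 = 0.957049
Parallel (star tracker, [0.957049], and wheel drive electronics): 1 − (1 − 0.759572)(1 − 0.957049)(1 − 0.856415) = 0.998517
Series (attitude-control processor and [0.998517]): 0.909373 × 0.998517 = 0.9080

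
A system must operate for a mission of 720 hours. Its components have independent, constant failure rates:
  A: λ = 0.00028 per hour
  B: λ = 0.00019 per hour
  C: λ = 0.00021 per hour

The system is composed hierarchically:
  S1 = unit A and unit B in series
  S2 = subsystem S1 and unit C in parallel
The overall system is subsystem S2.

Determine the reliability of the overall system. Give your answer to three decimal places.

0.960

R(A) = exp(−0.00028 × 720) = 0.81742
R(B) = exp(−0.00019 × 720) = 0.87214
R(C) = exp(−0.00021 × 720) = 0.85968
Series (A and B): 0.81742 × 0.87214 = 0.71290
Parallel ([0.71290] and C): 1 − (1 − 0.71290)(1 − 0.85968) = 0.960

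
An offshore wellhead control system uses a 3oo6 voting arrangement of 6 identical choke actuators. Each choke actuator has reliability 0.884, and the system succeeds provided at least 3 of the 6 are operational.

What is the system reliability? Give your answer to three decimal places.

0.998

R = Σ_{i=3}^{6} C(6,i) p^i (1−p)^{6−i} with p = 0.884
C(6,3)·0.884^3·0.116^3 = 0.02157
C(6,4)·0.884^4·0.116^2 = 0.12326
C(6,5)·0.884^5·0.116^1 = 0.37573
C(6,6)·0.884^6·0.116^0 = 0.47721
Sum = 0.998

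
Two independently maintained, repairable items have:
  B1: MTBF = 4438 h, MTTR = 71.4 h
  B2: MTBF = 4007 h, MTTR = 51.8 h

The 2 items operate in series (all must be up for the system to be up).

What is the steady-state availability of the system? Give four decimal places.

A(B1) = MTBF/(MTBF+MTTR) = 4438/(4438+71.4) = 0.984166
A(B2) = MTBF/(MTBF+MTTR) = 4007/(4007+51.8) = 0.987238
Series availability: 0.984166 × 0.987238 = 0.9716

0.9716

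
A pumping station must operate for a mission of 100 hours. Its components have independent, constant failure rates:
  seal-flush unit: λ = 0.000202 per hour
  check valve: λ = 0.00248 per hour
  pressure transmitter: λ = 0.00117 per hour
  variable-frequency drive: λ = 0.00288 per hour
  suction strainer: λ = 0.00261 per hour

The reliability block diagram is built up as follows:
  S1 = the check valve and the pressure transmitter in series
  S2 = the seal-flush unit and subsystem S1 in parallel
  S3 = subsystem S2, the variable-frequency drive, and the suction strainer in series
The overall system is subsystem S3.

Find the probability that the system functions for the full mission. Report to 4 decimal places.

0.5740

R(seal-flush unit) = exp(−0.000202 × 100) = 0.980003
R(check valve) = exp(−0.00248 × 100) = 0.780360
R(pressure transmitter) = exp(−0.00117 × 100) = 0.889585
R(variable-frequency drive) = exp(−0.00288 × 100) = 0.749762
R(suction strainer) = exp(−0.00261 × 100) = 0.770281
Series (check valve and pressure transmitter): 0.780360 × 0.889585 = 0.694197
Parallel (seal-flush unit and [0.694197]): 1 − (1 − 0.980003)(1 − 0.694197) = 0.993885
Series ([0.993885], variable-frequency drive, and suction strainer): 0.993885 × 0.749762 × 0.770281 = 0.5740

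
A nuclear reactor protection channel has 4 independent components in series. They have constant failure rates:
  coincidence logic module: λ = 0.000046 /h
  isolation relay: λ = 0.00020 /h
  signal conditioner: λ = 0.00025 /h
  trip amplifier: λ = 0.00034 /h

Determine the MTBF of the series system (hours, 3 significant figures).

1200

Series of exponential components: λ_sys = Σ λ_i
λ_sys = 0.000046 + 0.00020 + 0.00025 + 0.00034 = 8.3600e-04 /h
MTBF = 1 / λ_sys = 1200 h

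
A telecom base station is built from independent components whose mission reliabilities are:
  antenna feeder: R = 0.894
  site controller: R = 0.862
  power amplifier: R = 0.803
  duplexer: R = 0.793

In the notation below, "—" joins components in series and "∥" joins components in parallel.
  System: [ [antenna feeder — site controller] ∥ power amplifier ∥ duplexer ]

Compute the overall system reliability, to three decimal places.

Series (antenna feeder and site controller): 0.89400 × 0.86200 = 0.77063
Parallel ([0.77063], power amplifier, and duplexer): 1 − (1 − 0.77063)(1 − 0.80300)(1 − 0.79300) = 0.991

0.991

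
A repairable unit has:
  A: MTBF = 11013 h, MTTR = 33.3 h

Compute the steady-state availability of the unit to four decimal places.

0.9970

A(A) = MTBF/(MTBF+MTTR) = 11013/(11013+33.3) = 0.9970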